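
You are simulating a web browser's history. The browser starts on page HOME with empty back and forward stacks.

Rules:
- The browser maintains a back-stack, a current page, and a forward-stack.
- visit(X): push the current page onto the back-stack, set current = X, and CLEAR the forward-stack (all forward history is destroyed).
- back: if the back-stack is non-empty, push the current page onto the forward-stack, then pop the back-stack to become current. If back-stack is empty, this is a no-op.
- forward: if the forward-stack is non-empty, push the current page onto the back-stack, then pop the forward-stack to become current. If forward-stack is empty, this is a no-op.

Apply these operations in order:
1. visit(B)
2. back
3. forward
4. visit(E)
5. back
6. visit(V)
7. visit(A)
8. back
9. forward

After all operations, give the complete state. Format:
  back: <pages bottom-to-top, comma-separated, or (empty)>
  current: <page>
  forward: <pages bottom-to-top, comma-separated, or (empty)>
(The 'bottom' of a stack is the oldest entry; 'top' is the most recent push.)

After 1 (visit(B)): cur=B back=1 fwd=0
After 2 (back): cur=HOME back=0 fwd=1
After 3 (forward): cur=B back=1 fwd=0
After 4 (visit(E)): cur=E back=2 fwd=0
After 5 (back): cur=B back=1 fwd=1
After 6 (visit(V)): cur=V back=2 fwd=0
After 7 (visit(A)): cur=A back=3 fwd=0
After 8 (back): cur=V back=2 fwd=1
After 9 (forward): cur=A back=3 fwd=0

Answer: back: HOME,B,V
current: A
forward: (empty)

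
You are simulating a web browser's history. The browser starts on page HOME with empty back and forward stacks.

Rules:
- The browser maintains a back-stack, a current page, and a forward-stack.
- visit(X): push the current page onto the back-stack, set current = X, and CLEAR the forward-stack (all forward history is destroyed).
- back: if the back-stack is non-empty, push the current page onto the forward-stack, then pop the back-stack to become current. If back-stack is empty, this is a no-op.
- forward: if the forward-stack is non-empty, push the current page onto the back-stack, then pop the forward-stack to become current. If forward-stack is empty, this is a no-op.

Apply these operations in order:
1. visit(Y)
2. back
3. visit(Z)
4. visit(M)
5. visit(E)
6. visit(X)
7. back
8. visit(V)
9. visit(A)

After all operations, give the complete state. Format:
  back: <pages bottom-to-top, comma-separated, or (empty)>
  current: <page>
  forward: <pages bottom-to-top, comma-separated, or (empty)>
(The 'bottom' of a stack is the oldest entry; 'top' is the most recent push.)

After 1 (visit(Y)): cur=Y back=1 fwd=0
After 2 (back): cur=HOME back=0 fwd=1
After 3 (visit(Z)): cur=Z back=1 fwd=0
After 4 (visit(M)): cur=M back=2 fwd=0
After 5 (visit(E)): cur=E back=3 fwd=0
After 6 (visit(X)): cur=X back=4 fwd=0
After 7 (back): cur=E back=3 fwd=1
After 8 (visit(V)): cur=V back=4 fwd=0
After 9 (visit(A)): cur=A back=5 fwd=0

Answer: back: HOME,Z,M,E,V
current: A
forward: (empty)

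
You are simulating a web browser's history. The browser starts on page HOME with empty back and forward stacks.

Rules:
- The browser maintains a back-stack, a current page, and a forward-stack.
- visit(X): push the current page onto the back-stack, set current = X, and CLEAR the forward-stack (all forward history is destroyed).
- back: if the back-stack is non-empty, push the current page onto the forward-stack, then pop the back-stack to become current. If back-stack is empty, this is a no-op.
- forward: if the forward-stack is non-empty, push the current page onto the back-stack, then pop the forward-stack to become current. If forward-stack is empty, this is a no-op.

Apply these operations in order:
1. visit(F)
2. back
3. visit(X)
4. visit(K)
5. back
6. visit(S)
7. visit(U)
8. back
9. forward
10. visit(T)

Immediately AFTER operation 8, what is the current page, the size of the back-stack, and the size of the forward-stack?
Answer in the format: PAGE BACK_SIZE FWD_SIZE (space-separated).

After 1 (visit(F)): cur=F back=1 fwd=0
After 2 (back): cur=HOME back=0 fwd=1
After 3 (visit(X)): cur=X back=1 fwd=0
After 4 (visit(K)): cur=K back=2 fwd=0
After 5 (back): cur=X back=1 fwd=1
After 6 (visit(S)): cur=S back=2 fwd=0
After 7 (visit(U)): cur=U back=3 fwd=0
After 8 (back): cur=S back=2 fwd=1

S 2 1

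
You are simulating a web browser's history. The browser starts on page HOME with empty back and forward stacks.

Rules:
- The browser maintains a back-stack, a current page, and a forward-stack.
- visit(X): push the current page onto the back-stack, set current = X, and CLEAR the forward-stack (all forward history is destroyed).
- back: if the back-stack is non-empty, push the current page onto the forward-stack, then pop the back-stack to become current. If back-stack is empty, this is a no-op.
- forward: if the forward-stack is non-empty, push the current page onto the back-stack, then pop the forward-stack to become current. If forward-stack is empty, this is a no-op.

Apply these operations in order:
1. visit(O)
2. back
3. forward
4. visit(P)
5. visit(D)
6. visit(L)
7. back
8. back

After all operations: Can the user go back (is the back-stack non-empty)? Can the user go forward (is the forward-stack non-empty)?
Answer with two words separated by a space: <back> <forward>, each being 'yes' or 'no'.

Answer: yes yes

Derivation:
After 1 (visit(O)): cur=O back=1 fwd=0
After 2 (back): cur=HOME back=0 fwd=1
After 3 (forward): cur=O back=1 fwd=0
After 4 (visit(P)): cur=P back=2 fwd=0
After 5 (visit(D)): cur=D back=3 fwd=0
After 6 (visit(L)): cur=L back=4 fwd=0
After 7 (back): cur=D back=3 fwd=1
After 8 (back): cur=P back=2 fwd=2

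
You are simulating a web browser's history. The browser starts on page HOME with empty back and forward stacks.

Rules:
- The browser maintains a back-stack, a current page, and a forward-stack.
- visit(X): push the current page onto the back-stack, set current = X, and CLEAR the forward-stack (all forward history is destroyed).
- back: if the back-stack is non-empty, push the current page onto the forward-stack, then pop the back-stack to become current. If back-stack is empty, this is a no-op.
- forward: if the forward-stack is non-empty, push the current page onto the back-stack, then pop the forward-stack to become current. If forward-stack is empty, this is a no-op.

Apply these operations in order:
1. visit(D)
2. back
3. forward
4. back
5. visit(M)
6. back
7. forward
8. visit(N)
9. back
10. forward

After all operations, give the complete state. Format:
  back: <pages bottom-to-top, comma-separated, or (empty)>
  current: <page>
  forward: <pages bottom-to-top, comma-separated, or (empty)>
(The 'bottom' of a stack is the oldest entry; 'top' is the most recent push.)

After 1 (visit(D)): cur=D back=1 fwd=0
After 2 (back): cur=HOME back=0 fwd=1
After 3 (forward): cur=D back=1 fwd=0
After 4 (back): cur=HOME back=0 fwd=1
After 5 (visit(M)): cur=M back=1 fwd=0
After 6 (back): cur=HOME back=0 fwd=1
After 7 (forward): cur=M back=1 fwd=0
After 8 (visit(N)): cur=N back=2 fwd=0
After 9 (back): cur=M back=1 fwd=1
After 10 (forward): cur=N back=2 fwd=0

Answer: back: HOME,M
current: N
forward: (empty)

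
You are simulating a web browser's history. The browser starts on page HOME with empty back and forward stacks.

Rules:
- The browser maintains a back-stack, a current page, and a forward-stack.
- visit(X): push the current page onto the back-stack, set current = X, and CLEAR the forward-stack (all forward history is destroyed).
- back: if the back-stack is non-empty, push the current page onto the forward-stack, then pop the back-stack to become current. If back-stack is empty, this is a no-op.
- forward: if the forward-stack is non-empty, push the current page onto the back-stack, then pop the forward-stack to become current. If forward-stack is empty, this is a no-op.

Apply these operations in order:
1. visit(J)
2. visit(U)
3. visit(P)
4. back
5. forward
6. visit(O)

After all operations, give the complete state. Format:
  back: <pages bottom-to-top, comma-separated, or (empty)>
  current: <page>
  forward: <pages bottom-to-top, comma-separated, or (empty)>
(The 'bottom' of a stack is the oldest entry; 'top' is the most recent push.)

Answer: back: HOME,J,U,P
current: O
forward: (empty)

Derivation:
After 1 (visit(J)): cur=J back=1 fwd=0
After 2 (visit(U)): cur=U back=2 fwd=0
After 3 (visit(P)): cur=P back=3 fwd=0
After 4 (back): cur=U back=2 fwd=1
After 5 (forward): cur=P back=3 fwd=0
After 6 (visit(O)): cur=O back=4 fwd=0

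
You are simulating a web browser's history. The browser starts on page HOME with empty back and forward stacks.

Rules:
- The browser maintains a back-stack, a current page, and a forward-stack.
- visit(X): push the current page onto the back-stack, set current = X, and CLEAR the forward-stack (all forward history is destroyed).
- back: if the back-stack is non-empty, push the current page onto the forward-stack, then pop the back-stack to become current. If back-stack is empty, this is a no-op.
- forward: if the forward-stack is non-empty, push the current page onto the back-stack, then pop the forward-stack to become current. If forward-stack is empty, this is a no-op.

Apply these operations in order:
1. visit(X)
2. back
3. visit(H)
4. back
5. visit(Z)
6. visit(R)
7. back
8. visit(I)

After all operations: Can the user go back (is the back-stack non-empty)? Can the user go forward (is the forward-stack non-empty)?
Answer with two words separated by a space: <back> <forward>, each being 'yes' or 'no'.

After 1 (visit(X)): cur=X back=1 fwd=0
After 2 (back): cur=HOME back=0 fwd=1
After 3 (visit(H)): cur=H back=1 fwd=0
After 4 (back): cur=HOME back=0 fwd=1
After 5 (visit(Z)): cur=Z back=1 fwd=0
After 6 (visit(R)): cur=R back=2 fwd=0
After 7 (back): cur=Z back=1 fwd=1
After 8 (visit(I)): cur=I back=2 fwd=0

Answer: yes no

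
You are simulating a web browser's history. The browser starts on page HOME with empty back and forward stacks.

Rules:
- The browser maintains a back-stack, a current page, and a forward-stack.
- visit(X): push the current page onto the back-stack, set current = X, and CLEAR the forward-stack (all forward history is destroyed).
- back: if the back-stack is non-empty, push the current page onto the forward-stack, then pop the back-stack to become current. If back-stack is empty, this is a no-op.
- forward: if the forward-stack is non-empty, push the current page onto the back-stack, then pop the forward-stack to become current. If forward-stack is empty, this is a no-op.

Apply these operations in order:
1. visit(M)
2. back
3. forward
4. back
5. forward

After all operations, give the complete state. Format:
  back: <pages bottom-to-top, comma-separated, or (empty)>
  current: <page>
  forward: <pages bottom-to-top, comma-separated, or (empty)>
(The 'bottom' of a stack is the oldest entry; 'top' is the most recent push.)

After 1 (visit(M)): cur=M back=1 fwd=0
After 2 (back): cur=HOME back=0 fwd=1
After 3 (forward): cur=M back=1 fwd=0
After 4 (back): cur=HOME back=0 fwd=1
After 5 (forward): cur=M back=1 fwd=0

Answer: back: HOME
current: M
forward: (empty)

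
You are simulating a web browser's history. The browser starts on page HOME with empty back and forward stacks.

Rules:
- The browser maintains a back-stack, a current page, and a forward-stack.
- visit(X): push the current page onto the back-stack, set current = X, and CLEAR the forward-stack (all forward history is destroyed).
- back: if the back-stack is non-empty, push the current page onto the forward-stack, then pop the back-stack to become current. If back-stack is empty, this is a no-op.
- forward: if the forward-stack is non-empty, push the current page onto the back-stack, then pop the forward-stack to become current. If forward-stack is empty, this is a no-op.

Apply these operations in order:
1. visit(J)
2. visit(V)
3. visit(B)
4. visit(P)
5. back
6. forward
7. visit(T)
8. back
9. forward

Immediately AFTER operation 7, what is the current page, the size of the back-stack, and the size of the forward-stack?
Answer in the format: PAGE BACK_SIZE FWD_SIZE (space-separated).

After 1 (visit(J)): cur=J back=1 fwd=0
After 2 (visit(V)): cur=V back=2 fwd=0
After 3 (visit(B)): cur=B back=3 fwd=0
After 4 (visit(P)): cur=P back=4 fwd=0
After 5 (back): cur=B back=3 fwd=1
After 6 (forward): cur=P back=4 fwd=0
After 7 (visit(T)): cur=T back=5 fwd=0

T 5 0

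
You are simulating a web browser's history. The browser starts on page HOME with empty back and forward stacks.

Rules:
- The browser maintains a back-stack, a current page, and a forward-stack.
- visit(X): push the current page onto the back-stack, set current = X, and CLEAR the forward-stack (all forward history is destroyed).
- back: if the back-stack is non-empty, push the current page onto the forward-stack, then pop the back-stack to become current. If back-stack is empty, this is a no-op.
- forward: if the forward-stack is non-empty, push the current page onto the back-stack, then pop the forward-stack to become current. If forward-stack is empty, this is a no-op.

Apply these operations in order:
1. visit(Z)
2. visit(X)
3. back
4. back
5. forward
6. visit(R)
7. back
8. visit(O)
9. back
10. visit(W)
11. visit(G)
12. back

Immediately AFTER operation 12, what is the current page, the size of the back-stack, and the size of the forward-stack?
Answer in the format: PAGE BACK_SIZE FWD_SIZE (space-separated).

After 1 (visit(Z)): cur=Z back=1 fwd=0
After 2 (visit(X)): cur=X back=2 fwd=0
After 3 (back): cur=Z back=1 fwd=1
After 4 (back): cur=HOME back=0 fwd=2
After 5 (forward): cur=Z back=1 fwd=1
After 6 (visit(R)): cur=R back=2 fwd=0
After 7 (back): cur=Z back=1 fwd=1
After 8 (visit(O)): cur=O back=2 fwd=0
After 9 (back): cur=Z back=1 fwd=1
After 10 (visit(W)): cur=W back=2 fwd=0
After 11 (visit(G)): cur=G back=3 fwd=0
After 12 (back): cur=W back=2 fwd=1

W 2 1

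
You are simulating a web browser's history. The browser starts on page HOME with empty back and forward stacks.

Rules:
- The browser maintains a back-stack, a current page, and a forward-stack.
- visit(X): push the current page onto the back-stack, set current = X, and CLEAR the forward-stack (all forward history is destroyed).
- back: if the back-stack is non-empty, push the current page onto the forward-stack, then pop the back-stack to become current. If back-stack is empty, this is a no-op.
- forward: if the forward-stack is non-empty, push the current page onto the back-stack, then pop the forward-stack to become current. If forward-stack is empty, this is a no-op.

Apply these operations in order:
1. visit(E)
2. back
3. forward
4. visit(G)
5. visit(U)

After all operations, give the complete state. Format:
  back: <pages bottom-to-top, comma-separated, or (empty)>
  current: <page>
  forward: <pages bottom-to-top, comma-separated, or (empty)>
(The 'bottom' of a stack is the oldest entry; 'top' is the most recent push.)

After 1 (visit(E)): cur=E back=1 fwd=0
After 2 (back): cur=HOME back=0 fwd=1
After 3 (forward): cur=E back=1 fwd=0
After 4 (visit(G)): cur=G back=2 fwd=0
After 5 (visit(U)): cur=U back=3 fwd=0

Answer: back: HOME,E,G
current: U
forward: (empty)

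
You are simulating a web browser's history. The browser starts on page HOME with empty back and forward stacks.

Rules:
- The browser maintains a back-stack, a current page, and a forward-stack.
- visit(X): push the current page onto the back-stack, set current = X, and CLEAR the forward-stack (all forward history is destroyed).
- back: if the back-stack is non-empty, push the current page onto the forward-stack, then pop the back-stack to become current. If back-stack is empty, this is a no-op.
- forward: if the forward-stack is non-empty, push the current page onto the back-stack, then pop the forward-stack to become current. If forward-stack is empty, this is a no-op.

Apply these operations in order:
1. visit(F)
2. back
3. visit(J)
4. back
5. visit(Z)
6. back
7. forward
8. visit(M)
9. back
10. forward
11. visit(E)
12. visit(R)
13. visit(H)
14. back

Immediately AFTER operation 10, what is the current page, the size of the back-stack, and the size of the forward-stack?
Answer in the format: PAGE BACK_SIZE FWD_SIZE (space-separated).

After 1 (visit(F)): cur=F back=1 fwd=0
After 2 (back): cur=HOME back=0 fwd=1
After 3 (visit(J)): cur=J back=1 fwd=0
After 4 (back): cur=HOME back=0 fwd=1
After 5 (visit(Z)): cur=Z back=1 fwd=0
After 6 (back): cur=HOME back=0 fwd=1
After 7 (forward): cur=Z back=1 fwd=0
After 8 (visit(M)): cur=M back=2 fwd=0
After 9 (back): cur=Z back=1 fwd=1
After 10 (forward): cur=M back=2 fwd=0

M 2 0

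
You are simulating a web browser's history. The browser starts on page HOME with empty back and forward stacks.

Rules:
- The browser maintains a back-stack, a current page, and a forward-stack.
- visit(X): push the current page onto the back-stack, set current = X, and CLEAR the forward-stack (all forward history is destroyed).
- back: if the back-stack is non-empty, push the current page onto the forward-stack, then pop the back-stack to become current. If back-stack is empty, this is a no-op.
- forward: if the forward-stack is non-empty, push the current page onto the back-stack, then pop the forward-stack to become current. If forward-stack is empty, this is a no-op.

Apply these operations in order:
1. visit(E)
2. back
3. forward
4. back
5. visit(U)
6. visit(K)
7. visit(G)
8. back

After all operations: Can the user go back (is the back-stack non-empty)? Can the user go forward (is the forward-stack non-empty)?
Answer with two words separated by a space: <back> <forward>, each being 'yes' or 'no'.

Answer: yes yes

Derivation:
After 1 (visit(E)): cur=E back=1 fwd=0
After 2 (back): cur=HOME back=0 fwd=1
After 3 (forward): cur=E back=1 fwd=0
After 4 (back): cur=HOME back=0 fwd=1
After 5 (visit(U)): cur=U back=1 fwd=0
After 6 (visit(K)): cur=K back=2 fwd=0
After 7 (visit(G)): cur=G back=3 fwd=0
After 8 (back): cur=K back=2 fwd=1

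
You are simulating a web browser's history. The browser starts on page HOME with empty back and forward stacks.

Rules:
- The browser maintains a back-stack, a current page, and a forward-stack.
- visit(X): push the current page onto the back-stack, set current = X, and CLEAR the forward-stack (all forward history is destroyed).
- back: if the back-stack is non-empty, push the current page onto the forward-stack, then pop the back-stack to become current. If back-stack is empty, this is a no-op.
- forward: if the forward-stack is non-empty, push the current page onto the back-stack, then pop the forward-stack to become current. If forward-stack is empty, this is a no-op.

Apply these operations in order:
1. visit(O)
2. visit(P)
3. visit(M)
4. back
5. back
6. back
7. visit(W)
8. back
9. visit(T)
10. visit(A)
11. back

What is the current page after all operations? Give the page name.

Answer: T

Derivation:
After 1 (visit(O)): cur=O back=1 fwd=0
After 2 (visit(P)): cur=P back=2 fwd=0
After 3 (visit(M)): cur=M back=3 fwd=0
After 4 (back): cur=P back=2 fwd=1
After 5 (back): cur=O back=1 fwd=2
After 6 (back): cur=HOME back=0 fwd=3
After 7 (visit(W)): cur=W back=1 fwd=0
After 8 (back): cur=HOME back=0 fwd=1
After 9 (visit(T)): cur=T back=1 fwd=0
After 10 (visit(A)): cur=A back=2 fwd=0
After 11 (back): cur=T back=1 fwd=1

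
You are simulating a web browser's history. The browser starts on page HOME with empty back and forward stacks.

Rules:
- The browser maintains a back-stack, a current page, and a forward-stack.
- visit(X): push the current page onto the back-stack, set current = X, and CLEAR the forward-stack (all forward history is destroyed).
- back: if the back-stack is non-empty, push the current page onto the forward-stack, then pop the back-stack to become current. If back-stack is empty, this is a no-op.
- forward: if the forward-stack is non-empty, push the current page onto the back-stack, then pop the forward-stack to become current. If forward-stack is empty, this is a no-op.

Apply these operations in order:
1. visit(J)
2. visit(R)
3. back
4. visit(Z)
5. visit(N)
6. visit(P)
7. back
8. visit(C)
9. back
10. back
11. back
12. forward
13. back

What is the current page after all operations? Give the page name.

After 1 (visit(J)): cur=J back=1 fwd=0
After 2 (visit(R)): cur=R back=2 fwd=0
After 3 (back): cur=J back=1 fwd=1
After 4 (visit(Z)): cur=Z back=2 fwd=0
After 5 (visit(N)): cur=N back=3 fwd=0
After 6 (visit(P)): cur=P back=4 fwd=0
After 7 (back): cur=N back=3 fwd=1
After 8 (visit(C)): cur=C back=4 fwd=0
After 9 (back): cur=N back=3 fwd=1
After 10 (back): cur=Z back=2 fwd=2
After 11 (back): cur=J back=1 fwd=3
After 12 (forward): cur=Z back=2 fwd=2
After 13 (back): cur=J back=1 fwd=3

Answer: J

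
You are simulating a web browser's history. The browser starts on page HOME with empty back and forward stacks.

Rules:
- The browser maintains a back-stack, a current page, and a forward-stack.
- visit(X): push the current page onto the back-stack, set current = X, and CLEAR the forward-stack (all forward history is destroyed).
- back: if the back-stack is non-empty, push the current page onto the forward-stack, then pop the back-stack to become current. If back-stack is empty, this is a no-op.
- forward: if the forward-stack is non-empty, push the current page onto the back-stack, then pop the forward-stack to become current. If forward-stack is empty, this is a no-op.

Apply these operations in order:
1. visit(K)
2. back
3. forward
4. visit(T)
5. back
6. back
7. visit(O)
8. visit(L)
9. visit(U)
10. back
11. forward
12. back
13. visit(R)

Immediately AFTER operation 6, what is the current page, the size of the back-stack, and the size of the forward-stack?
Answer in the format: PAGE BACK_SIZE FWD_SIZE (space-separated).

After 1 (visit(K)): cur=K back=1 fwd=0
After 2 (back): cur=HOME back=0 fwd=1
After 3 (forward): cur=K back=1 fwd=0
After 4 (visit(T)): cur=T back=2 fwd=0
After 5 (back): cur=K back=1 fwd=1
After 6 (back): cur=HOME back=0 fwd=2

HOME 0 2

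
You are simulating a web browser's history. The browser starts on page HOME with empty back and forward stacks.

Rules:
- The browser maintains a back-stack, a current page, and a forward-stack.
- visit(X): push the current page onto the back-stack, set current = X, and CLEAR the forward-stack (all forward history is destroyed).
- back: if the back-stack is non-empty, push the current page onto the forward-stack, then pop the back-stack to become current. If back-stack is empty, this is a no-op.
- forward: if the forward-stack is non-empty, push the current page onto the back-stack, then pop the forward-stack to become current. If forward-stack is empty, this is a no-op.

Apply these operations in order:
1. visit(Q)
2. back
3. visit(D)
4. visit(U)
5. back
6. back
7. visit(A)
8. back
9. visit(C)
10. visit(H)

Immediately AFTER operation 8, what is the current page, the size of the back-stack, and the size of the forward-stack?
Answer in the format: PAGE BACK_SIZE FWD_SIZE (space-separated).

After 1 (visit(Q)): cur=Q back=1 fwd=0
After 2 (back): cur=HOME back=0 fwd=1
After 3 (visit(D)): cur=D back=1 fwd=0
After 4 (visit(U)): cur=U back=2 fwd=0
After 5 (back): cur=D back=1 fwd=1
After 6 (back): cur=HOME back=0 fwd=2
After 7 (visit(A)): cur=A back=1 fwd=0
After 8 (back): cur=HOME back=0 fwd=1

HOME 0 1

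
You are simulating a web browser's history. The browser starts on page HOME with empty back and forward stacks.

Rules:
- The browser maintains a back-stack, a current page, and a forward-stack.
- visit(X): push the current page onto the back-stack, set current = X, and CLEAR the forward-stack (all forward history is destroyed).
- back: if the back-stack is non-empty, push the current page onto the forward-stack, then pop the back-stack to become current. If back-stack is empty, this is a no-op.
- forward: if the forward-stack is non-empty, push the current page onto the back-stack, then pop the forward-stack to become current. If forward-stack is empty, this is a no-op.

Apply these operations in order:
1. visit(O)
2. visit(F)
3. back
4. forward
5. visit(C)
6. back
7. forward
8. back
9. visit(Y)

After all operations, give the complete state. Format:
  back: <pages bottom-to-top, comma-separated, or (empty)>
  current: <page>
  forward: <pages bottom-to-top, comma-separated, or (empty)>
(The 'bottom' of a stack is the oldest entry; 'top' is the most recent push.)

After 1 (visit(O)): cur=O back=1 fwd=0
After 2 (visit(F)): cur=F back=2 fwd=0
After 3 (back): cur=O back=1 fwd=1
After 4 (forward): cur=F back=2 fwd=0
After 5 (visit(C)): cur=C back=3 fwd=0
After 6 (back): cur=F back=2 fwd=1
After 7 (forward): cur=C back=3 fwd=0
After 8 (back): cur=F back=2 fwd=1
After 9 (visit(Y)): cur=Y back=3 fwd=0

Answer: back: HOME,O,F
current: Y
forward: (empty)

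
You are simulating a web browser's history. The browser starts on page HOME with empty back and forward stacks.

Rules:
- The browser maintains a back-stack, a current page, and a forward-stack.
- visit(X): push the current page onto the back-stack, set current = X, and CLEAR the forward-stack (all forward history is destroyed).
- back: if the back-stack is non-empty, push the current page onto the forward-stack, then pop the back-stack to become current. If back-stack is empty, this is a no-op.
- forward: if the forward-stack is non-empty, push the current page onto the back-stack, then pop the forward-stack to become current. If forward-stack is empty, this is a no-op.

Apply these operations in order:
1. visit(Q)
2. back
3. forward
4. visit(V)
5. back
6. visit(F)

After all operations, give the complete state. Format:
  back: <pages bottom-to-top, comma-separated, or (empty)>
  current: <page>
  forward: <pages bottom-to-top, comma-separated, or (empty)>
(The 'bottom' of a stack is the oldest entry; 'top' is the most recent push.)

After 1 (visit(Q)): cur=Q back=1 fwd=0
After 2 (back): cur=HOME back=0 fwd=1
After 3 (forward): cur=Q back=1 fwd=0
After 4 (visit(V)): cur=V back=2 fwd=0
After 5 (back): cur=Q back=1 fwd=1
After 6 (visit(F)): cur=F back=2 fwd=0

Answer: back: HOME,Q
current: F
forward: (empty)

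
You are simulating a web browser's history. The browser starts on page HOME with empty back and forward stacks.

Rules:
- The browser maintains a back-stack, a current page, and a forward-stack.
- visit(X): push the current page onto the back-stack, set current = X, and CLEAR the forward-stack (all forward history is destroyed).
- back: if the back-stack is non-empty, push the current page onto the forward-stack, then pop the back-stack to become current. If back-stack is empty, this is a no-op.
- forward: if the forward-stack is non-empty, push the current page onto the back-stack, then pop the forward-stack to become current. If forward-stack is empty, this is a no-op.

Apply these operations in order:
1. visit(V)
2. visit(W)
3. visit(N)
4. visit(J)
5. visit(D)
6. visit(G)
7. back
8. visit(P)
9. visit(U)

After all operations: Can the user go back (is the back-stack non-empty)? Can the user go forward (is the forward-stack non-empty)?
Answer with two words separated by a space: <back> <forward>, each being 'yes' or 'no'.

Answer: yes no

Derivation:
After 1 (visit(V)): cur=V back=1 fwd=0
After 2 (visit(W)): cur=W back=2 fwd=0
After 3 (visit(N)): cur=N back=3 fwd=0
After 4 (visit(J)): cur=J back=4 fwd=0
After 5 (visit(D)): cur=D back=5 fwd=0
After 6 (visit(G)): cur=G back=6 fwd=0
After 7 (back): cur=D back=5 fwd=1
After 8 (visit(P)): cur=P back=6 fwd=0
After 9 (visit(U)): cur=U back=7 fwd=0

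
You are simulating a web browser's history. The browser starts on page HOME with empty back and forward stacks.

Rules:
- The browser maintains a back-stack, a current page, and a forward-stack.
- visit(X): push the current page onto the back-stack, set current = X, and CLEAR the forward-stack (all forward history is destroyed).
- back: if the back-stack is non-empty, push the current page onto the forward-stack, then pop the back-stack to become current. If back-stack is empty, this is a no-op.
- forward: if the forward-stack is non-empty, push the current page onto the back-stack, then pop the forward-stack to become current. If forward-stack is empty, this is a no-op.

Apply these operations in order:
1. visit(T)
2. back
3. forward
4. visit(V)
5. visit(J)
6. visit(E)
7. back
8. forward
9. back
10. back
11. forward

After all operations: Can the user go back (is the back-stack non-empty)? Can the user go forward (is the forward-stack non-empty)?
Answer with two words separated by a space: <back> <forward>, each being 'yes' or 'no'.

After 1 (visit(T)): cur=T back=1 fwd=0
After 2 (back): cur=HOME back=0 fwd=1
After 3 (forward): cur=T back=1 fwd=0
After 4 (visit(V)): cur=V back=2 fwd=0
After 5 (visit(J)): cur=J back=3 fwd=0
After 6 (visit(E)): cur=E back=4 fwd=0
After 7 (back): cur=J back=3 fwd=1
After 8 (forward): cur=E back=4 fwd=0
After 9 (back): cur=J back=3 fwd=1
After 10 (back): cur=V back=2 fwd=2
After 11 (forward): cur=J back=3 fwd=1

Answer: yes yes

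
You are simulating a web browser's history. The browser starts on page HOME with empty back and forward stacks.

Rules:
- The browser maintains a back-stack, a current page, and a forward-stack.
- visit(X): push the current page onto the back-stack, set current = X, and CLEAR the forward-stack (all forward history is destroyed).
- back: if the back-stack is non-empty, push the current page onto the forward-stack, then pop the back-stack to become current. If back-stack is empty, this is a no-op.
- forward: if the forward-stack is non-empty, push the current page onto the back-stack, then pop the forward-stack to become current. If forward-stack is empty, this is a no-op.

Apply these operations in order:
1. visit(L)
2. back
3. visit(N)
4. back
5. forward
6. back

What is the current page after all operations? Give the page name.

After 1 (visit(L)): cur=L back=1 fwd=0
After 2 (back): cur=HOME back=0 fwd=1
After 3 (visit(N)): cur=N back=1 fwd=0
After 4 (back): cur=HOME back=0 fwd=1
After 5 (forward): cur=N back=1 fwd=0
After 6 (back): cur=HOME back=0 fwd=1

Answer: HOME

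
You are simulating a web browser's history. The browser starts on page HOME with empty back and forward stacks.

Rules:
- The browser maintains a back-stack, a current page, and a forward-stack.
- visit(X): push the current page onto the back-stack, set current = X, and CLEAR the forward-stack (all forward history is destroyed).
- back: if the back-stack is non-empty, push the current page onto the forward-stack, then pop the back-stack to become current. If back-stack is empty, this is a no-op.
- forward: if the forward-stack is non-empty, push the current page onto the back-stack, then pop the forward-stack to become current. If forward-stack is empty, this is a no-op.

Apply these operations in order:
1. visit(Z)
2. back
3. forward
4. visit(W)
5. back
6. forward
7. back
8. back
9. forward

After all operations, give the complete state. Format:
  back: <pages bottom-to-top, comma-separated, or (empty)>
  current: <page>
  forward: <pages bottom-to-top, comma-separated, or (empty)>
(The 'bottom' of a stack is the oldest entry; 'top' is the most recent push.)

Answer: back: HOME
current: Z
forward: W

Derivation:
After 1 (visit(Z)): cur=Z back=1 fwd=0
After 2 (back): cur=HOME back=0 fwd=1
After 3 (forward): cur=Z back=1 fwd=0
After 4 (visit(W)): cur=W back=2 fwd=0
After 5 (back): cur=Z back=1 fwd=1
After 6 (forward): cur=W back=2 fwd=0
After 7 (back): cur=Z back=1 fwd=1
After 8 (back): cur=HOME back=0 fwd=2
After 9 (forward): cur=Z back=1 fwd=1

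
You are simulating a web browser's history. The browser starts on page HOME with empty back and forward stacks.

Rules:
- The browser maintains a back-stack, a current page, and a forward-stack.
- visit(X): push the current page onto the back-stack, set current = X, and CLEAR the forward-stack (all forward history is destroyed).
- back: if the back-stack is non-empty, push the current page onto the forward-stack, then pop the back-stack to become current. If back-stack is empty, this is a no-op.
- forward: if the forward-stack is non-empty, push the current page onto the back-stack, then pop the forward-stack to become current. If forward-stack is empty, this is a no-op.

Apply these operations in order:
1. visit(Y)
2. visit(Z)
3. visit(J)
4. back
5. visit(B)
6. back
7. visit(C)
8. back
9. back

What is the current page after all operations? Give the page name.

Answer: Y

Derivation:
After 1 (visit(Y)): cur=Y back=1 fwd=0
After 2 (visit(Z)): cur=Z back=2 fwd=0
After 3 (visit(J)): cur=J back=3 fwd=0
After 4 (back): cur=Z back=2 fwd=1
After 5 (visit(B)): cur=B back=3 fwd=0
After 6 (back): cur=Z back=2 fwd=1
After 7 (visit(C)): cur=C back=3 fwd=0
After 8 (back): cur=Z back=2 fwd=1
After 9 (back): cur=Y back=1 fwd=2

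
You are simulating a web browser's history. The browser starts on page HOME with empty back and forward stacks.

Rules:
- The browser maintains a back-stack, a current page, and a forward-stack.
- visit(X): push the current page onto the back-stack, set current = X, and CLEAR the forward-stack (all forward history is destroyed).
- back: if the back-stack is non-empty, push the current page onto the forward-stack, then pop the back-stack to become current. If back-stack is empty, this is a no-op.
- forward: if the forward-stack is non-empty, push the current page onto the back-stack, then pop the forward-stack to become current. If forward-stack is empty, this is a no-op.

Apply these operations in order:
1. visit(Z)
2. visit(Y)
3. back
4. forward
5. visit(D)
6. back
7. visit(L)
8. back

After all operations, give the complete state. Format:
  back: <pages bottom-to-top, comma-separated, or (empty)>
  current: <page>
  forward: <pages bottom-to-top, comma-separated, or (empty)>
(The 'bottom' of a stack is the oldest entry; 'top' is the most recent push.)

Answer: back: HOME,Z
current: Y
forward: L

Derivation:
After 1 (visit(Z)): cur=Z back=1 fwd=0
After 2 (visit(Y)): cur=Y back=2 fwd=0
After 3 (back): cur=Z back=1 fwd=1
After 4 (forward): cur=Y back=2 fwd=0
After 5 (visit(D)): cur=D back=3 fwd=0
After 6 (back): cur=Y back=2 fwd=1
After 7 (visit(L)): cur=L back=3 fwd=0
After 8 (back): cur=Y back=2 fwd=1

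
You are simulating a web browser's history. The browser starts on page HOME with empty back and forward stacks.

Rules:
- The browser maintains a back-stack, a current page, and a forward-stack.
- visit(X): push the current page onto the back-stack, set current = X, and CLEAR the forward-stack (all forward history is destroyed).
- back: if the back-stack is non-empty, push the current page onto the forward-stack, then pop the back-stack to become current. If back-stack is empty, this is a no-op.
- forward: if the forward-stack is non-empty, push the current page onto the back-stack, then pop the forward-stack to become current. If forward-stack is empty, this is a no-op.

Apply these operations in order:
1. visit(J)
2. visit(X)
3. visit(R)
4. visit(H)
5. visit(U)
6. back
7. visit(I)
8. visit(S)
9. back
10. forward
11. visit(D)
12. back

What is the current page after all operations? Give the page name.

Answer: S

Derivation:
After 1 (visit(J)): cur=J back=1 fwd=0
After 2 (visit(X)): cur=X back=2 fwd=0
After 3 (visit(R)): cur=R back=3 fwd=0
After 4 (visit(H)): cur=H back=4 fwd=0
After 5 (visit(U)): cur=U back=5 fwd=0
After 6 (back): cur=H back=4 fwd=1
After 7 (visit(I)): cur=I back=5 fwd=0
After 8 (visit(S)): cur=S back=6 fwd=0
After 9 (back): cur=I back=5 fwd=1
After 10 (forward): cur=S back=6 fwd=0
After 11 (visit(D)): cur=D back=7 fwd=0
After 12 (back): cur=S back=6 fwd=1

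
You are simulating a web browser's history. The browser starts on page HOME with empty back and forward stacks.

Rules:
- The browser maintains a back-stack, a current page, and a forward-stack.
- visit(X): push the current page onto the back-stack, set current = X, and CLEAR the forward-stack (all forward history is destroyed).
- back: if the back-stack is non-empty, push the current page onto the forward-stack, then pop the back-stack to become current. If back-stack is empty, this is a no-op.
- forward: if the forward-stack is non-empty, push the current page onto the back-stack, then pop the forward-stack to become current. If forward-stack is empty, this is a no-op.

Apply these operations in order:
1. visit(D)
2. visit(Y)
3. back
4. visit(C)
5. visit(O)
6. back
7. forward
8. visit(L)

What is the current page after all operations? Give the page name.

After 1 (visit(D)): cur=D back=1 fwd=0
After 2 (visit(Y)): cur=Y back=2 fwd=0
After 3 (back): cur=D back=1 fwd=1
After 4 (visit(C)): cur=C back=2 fwd=0
After 5 (visit(O)): cur=O back=3 fwd=0
After 6 (back): cur=C back=2 fwd=1
After 7 (forward): cur=O back=3 fwd=0
After 8 (visit(L)): cur=L back=4 fwd=0

Answer: L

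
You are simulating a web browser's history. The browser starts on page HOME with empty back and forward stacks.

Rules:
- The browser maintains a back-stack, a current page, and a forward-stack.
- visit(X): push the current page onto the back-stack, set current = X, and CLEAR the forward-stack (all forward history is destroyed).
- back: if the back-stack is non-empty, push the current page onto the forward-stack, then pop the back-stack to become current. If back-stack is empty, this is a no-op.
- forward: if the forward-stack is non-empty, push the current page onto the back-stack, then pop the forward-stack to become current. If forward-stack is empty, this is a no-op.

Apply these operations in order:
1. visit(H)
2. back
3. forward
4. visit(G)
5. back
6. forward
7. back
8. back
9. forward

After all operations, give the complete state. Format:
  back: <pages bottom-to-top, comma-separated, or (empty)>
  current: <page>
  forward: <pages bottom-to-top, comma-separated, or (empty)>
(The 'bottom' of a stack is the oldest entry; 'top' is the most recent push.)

After 1 (visit(H)): cur=H back=1 fwd=0
After 2 (back): cur=HOME back=0 fwd=1
After 3 (forward): cur=H back=1 fwd=0
After 4 (visit(G)): cur=G back=2 fwd=0
After 5 (back): cur=H back=1 fwd=1
After 6 (forward): cur=G back=2 fwd=0
After 7 (back): cur=H back=1 fwd=1
After 8 (back): cur=HOME back=0 fwd=2
After 9 (forward): cur=H back=1 fwd=1

Answer: back: HOME
current: H
forward: G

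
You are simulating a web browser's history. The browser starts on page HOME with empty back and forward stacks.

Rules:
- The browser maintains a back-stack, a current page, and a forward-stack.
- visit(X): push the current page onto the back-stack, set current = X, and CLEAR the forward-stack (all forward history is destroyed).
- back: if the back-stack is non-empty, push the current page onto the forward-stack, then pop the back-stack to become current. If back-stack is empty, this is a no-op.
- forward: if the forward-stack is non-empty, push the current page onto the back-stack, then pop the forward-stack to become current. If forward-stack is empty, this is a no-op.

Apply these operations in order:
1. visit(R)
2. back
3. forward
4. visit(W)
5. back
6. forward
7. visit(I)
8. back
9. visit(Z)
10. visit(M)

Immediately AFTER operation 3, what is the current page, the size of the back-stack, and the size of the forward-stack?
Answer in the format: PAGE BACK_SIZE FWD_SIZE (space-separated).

After 1 (visit(R)): cur=R back=1 fwd=0
After 2 (back): cur=HOME back=0 fwd=1
After 3 (forward): cur=R back=1 fwd=0

R 1 0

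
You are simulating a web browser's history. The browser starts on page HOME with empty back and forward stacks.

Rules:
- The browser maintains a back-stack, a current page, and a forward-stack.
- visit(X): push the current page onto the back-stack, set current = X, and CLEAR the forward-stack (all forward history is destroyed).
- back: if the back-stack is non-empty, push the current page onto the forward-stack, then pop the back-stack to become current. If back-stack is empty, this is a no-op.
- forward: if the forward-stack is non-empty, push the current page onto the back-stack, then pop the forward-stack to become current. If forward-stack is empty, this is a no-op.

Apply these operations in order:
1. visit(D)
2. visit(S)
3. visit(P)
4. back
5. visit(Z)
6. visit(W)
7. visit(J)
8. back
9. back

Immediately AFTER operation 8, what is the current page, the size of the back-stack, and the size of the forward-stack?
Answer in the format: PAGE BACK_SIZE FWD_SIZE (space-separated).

After 1 (visit(D)): cur=D back=1 fwd=0
After 2 (visit(S)): cur=S back=2 fwd=0
After 3 (visit(P)): cur=P back=3 fwd=0
After 4 (back): cur=S back=2 fwd=1
After 5 (visit(Z)): cur=Z back=3 fwd=0
After 6 (visit(W)): cur=W back=4 fwd=0
After 7 (visit(J)): cur=J back=5 fwd=0
After 8 (back): cur=W back=4 fwd=1

W 4 1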